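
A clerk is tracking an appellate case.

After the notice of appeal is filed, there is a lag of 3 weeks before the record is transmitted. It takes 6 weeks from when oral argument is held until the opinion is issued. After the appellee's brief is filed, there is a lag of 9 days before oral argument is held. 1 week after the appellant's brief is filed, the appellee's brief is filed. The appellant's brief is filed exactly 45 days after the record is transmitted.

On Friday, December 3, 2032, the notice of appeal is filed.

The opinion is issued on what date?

Wednesday, April 6, 2033

The notice of appeal is filed: Dec 3, 2032.
The record is transmitted: Dec 3, 2032 + 3 weeks = Dec 24, 2032.
The appellant's brief is filed: Dec 24, 2032 + 45 days = Feb 7, 2033.
The appellee's brief is filed: Feb 7, 2033 + 1 week = Feb 14, 2033.
Oral argument is held: Feb 14, 2033 + 9 days = Feb 23, 2033.
The opinion is issued: Feb 23, 2033 + 6 weeks = Apr 6, 2033.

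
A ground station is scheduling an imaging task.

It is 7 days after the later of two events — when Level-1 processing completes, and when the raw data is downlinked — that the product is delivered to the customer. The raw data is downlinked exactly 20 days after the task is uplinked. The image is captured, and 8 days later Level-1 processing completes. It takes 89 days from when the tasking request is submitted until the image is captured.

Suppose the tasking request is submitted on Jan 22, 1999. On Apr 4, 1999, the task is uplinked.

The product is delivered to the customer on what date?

May 6, 1999

The tasking request is submitted: Jan 22, 1999.
The image is captured: Jan 22, 1999 + 89 days = Apr 21, 1999.
Level-1 processing completes: Apr 21, 1999 + 8 days = Apr 29, 1999.
The task is uplinked: Apr 4, 1999.
The raw data is downlinked: Apr 4, 1999 + 20 days = Apr 24, 1999.
Both prerequisites met — Level-1 processing completes (Apr 29, 1999), the raw data is downlinked (Apr 24, 1999); the later is Apr 29, 1999.
The product is delivered to the customer: Apr 29, 1999 + 7 days = May 6, 1999.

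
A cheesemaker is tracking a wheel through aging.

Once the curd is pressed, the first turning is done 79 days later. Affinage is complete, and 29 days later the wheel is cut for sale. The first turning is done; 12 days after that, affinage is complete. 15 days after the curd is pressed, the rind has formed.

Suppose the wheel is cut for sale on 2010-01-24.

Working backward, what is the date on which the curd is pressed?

The wheel is cut for sale: Jan 24, 2010.
Affinage is complete: Jan 24, 2010 − 29 days = Dec 26, 2009.
The first turning is done: Dec 26, 2009 − 12 days = Dec 14, 2009.
The curd is pressed: Dec 14, 2009 − 79 days = Sep 26, 2009.

2009-09-26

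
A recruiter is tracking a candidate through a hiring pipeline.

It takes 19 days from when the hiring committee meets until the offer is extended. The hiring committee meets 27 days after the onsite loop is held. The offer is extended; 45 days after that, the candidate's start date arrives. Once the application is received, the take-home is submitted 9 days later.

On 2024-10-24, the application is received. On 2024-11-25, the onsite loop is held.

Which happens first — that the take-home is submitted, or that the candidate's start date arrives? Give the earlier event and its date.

The application is received: Oct 24, 2024.
The take-home is submitted: Oct 24, 2024 + 9 days = Nov 2, 2024.
The onsite loop is held: Nov 25, 2024.
The hiring committee meets: Nov 25, 2024 + 27 days = Dec 22, 2024.
The offer is extended: Dec 22, 2024 + 19 days = Jan 10, 2025.
The candidate's start date arrives: Jan 10, 2025 + 45 days = Feb 24, 2025.
Comparing: the take-home is submitted on Nov 2, 2024 vs the candidate's start date arrives on Feb 24, 2025. Earlier: the take-home is submitted.

The take-home is submitted — 2024-11-02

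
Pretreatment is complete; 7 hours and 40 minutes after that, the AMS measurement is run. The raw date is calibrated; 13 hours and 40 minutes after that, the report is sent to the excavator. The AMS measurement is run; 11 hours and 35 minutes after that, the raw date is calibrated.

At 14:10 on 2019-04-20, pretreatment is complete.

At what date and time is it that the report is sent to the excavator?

Pretreatment is complete: 14:10 Apr 20, 2019.
The AMS measurement is run: 14:10 Apr 20, 2019 + 7h40m = 21:50 Apr 20, 2019.
The raw date is calibrated: 21:50 Apr 20, 2019 + 11h35m = 09:25 Apr 21, 2019.
The report is sent to the excavator: 09:25 Apr 21, 2019 + 13h40m = 23:05 Apr 21, 2019.

23:05 on 2019-04-21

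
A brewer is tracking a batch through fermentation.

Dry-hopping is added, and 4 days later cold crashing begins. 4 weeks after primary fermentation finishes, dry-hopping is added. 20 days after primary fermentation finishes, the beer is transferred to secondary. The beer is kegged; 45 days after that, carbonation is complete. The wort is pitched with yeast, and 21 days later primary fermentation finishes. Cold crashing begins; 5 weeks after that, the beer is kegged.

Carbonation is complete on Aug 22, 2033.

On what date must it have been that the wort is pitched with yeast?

Apr 11, 2033

Carbonation is complete: Aug 22, 2033.
The beer is kegged: Aug 22, 2033 − 45 days = Jul 8, 2033.
Cold crashing begins: Jul 8, 2033 − 5 weeks = Jun 3, 2033.
Dry-hopping is added: Jun 3, 2033 − 4 days = May 30, 2033.
Primary fermentation finishes: May 30, 2033 − 4 weeks = May 2, 2033.
The wort is pitched with yeast: May 2, 2033 − 21 days = Apr 11, 2033.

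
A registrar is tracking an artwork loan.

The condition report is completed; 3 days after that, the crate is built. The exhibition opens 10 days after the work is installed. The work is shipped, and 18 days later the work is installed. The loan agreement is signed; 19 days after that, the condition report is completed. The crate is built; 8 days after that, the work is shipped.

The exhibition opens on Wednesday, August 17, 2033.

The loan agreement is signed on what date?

Monday, June 20, 2033

The exhibition opens: Aug 17, 2033.
The work is installed: Aug 17, 2033 − 10 days = Aug 7, 2033.
The work is shipped: Aug 7, 2033 − 18 days = Jul 20, 2033.
The crate is built: Jul 20, 2033 − 8 days = Jul 12, 2033.
The condition report is completed: Jul 12, 2033 − 3 days = Jul 9, 2033.
The loan agreement is signed: Jul 9, 2033 − 19 days = Jun 20, 2033.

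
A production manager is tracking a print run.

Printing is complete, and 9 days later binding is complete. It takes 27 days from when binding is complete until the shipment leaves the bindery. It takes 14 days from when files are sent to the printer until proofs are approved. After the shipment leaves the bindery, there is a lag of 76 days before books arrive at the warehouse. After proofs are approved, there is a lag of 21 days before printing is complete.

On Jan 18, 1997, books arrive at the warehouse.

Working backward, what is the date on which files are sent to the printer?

Aug 24, 1996

Books arrive at the warehouse: Jan 18, 1997.
The shipment leaves the bindery: Jan 18, 1997 − 76 days = Nov 3, 1996.
Binding is complete: Nov 3, 1996 − 27 days = Oct 7, 1996.
Printing is complete: Oct 7, 1996 − 9 days = Sep 28, 1996.
Proofs are approved: Sep 28, 1996 − 21 days = Sep 7, 1996.
Files are sent to the printer: Sep 7, 1996 − 14 days = Aug 24, 1996.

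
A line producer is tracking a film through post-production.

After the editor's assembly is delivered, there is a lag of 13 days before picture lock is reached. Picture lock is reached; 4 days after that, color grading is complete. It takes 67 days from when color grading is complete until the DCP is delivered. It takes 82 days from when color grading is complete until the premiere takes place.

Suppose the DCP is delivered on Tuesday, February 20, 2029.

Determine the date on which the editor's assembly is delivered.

The DCP is delivered: Feb 20, 2029.
Color grading is complete: Feb 20, 2029 − 67 days = Dec 15, 2028.
Picture lock is reached: Dec 15, 2028 − 4 days = Dec 11, 2028.
The editor's assembly is delivered: Dec 11, 2028 − 13 days = Nov 28, 2028.

Tuesday, November 28, 2028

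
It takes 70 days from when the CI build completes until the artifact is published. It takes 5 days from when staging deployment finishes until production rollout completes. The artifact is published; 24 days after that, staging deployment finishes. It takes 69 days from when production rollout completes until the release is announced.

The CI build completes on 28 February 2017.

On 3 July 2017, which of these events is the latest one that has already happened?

Production rollout completes

The CI build completes: Feb 28, 2017.
The artifact is published: Feb 28, 2017 + 70 days = May 9, 2017.
Staging deployment finishes: May 9, 2017 + 24 days = Jun 2, 2017.
Production rollout completes: Jun 2, 2017 + 5 days = Jun 7, 2017.
The release is announced: Jun 7, 2017 + 69 days = Aug 15, 2017.
Jul 3, 2017 falls between when production rollout completes (Jun 7, 2017) and when the release is announced (Aug 15, 2017).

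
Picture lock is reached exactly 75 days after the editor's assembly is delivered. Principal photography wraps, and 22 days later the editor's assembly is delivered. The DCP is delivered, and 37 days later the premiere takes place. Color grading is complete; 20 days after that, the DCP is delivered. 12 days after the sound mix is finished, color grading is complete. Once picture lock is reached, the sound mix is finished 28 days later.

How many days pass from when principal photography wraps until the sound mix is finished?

125 days

Causal path: principal photography wraps → the editor's assembly is delivered → picture lock is reached → the sound mix is finished.
Total delay along the path: 22 + 75 + 28 = 125 days.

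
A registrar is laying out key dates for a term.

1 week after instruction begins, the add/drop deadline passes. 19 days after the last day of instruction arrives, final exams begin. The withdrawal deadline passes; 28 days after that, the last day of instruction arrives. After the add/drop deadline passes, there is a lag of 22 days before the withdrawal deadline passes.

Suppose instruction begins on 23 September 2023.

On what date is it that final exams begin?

Instruction begins: Sep 23, 2023.
The add/drop deadline passes: Sep 23, 2023 + 1 week = Sep 30, 2023.
The withdrawal deadline passes: Sep 30, 2023 + 22 days = Oct 22, 2023.
The last day of instruction arrives: Oct 22, 2023 + 28 days = Nov 19, 2023.
Final exams begin: Nov 19, 2023 + 19 days = Dec 8, 2023.

8 December 2023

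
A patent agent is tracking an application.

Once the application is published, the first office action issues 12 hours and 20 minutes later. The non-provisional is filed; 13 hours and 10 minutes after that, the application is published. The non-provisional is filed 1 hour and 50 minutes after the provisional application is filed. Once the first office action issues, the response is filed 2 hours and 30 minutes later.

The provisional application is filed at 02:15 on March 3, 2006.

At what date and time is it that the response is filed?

08:05 on March 4, 2006

The provisional application is filed: 02:15 Mar 3, 2006.
The non-provisional is filed: 02:15 Mar 3, 2006 + 1h50m = 04:05 Mar 3, 2006.
The application is published: 04:05 Mar 3, 2006 + 13h10m = 17:15 Mar 3, 2006.
The first office action issues: 17:15 Mar 3, 2006 + 12h20m = 05:35 Mar 4, 2006.
The response is filed: 05:35 Mar 4, 2006 + 2h30m = 08:05 Mar 4, 2006.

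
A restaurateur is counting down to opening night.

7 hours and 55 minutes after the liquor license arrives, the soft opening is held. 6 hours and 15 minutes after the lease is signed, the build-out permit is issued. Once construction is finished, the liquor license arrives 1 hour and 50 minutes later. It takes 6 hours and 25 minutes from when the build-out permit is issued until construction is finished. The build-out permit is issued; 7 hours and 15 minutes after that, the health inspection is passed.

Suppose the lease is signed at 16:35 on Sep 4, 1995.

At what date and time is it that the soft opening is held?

15:00 on Sep 5, 1995

The lease is signed: 16:35 Sep 4, 1995.
The build-out permit is issued: 16:35 Sep 4, 1995 + 6h15m = 22:50 Sep 4, 1995.
Construction is finished: 22:50 Sep 4, 1995 + 6h25m = 05:15 Sep 5, 1995.
The liquor license arrives: 05:15 Sep 5, 1995 + 1h50m = 07:05 Sep 5, 1995.
The soft opening is held: 07:05 Sep 5, 1995 + 7h55m = 15:00 Sep 5, 1995.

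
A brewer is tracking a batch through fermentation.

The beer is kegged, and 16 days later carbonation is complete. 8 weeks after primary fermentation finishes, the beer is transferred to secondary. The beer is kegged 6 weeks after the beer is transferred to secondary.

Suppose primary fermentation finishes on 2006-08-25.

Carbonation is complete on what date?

2006-12-17

Primary fermentation finishes: Aug 25, 2006.
The beer is transferred to secondary: Aug 25, 2006 + 8 weeks = Oct 20, 2006.
The beer is kegged: Oct 20, 2006 + 6 weeks = Dec 1, 2006.
Carbonation is complete: Dec 1, 2006 + 16 days = Dec 17, 2006.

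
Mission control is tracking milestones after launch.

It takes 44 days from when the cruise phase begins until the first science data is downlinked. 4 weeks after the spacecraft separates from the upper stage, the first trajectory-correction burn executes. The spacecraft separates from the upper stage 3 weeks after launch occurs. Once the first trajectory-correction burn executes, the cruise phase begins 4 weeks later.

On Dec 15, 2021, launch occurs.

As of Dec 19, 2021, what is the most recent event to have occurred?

Launch occurs

Launch occurs: Dec 15, 2021.
The spacecraft separates from the upper stage: Dec 15, 2021 + 3 weeks = Jan 5, 2022.
The first trajectory-correction burn executes: Jan 5, 2022 + 4 weeks = Feb 2, 2022.
The cruise phase begins: Feb 2, 2022 + 4 weeks = Mar 2, 2022.
The first science data is downlinked: Mar 2, 2022 + 44 days = Apr 15, 2022.
Dec 19, 2021 falls between when launch occurs (Dec 15, 2021) and when the spacecraft separates from the upper stage (Jan 5, 2022).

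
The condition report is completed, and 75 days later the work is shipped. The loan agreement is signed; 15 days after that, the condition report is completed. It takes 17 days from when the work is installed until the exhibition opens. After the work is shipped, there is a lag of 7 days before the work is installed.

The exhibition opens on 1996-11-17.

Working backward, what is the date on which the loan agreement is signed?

1996-07-26

The exhibition opens: Nov 17, 1996.
The work is installed: Nov 17, 1996 − 17 days = Oct 31, 1996.
The work is shipped: Oct 31, 1996 − 7 days = Oct 24, 1996.
The condition report is completed: Oct 24, 1996 − 75 days = Aug 10, 1996.
The loan agreement is signed: Aug 10, 1996 − 15 days = Jul 26, 1996.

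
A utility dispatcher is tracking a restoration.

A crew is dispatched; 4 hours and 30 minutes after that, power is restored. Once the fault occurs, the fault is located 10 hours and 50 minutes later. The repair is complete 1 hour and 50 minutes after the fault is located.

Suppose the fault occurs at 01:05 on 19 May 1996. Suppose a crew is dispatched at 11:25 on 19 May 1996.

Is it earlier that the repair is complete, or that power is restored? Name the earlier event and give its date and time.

The repair is complete — 13:45 on 19 May 1996

The fault occurs: 01:05 May 19, 1996.
The fault is located: 01:05 May 19, 1996 + 10h50m = 11:55 May 19, 1996.
The repair is complete: 11:55 May 19, 1996 + 1h50m = 13:45 May 19, 1996.
A crew is dispatched: 11:25 May 19, 1996.
Power is restored: 11:25 May 19, 1996 + 4h30m = 15:55 May 19, 1996.
Comparing: the repair is complete at 13:45 May 19, 1996 vs power is restored at 15:55 May 19, 1996. Earlier: the repair is complete.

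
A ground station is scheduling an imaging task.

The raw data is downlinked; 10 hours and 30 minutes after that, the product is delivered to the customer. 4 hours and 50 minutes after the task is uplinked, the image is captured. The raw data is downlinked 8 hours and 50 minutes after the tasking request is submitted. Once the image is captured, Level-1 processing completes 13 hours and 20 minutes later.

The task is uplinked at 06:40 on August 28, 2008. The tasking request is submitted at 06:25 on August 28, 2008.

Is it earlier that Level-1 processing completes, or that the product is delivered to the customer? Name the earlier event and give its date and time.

Level-1 processing completes — 00:50 on August 29, 2008

The task is uplinked: 06:40 Aug 28, 2008.
The image is captured: 06:40 Aug 28, 2008 + 4h50m = 11:30 Aug 28, 2008.
Level-1 processing completes: 11:30 Aug 28, 2008 + 13h20m = 00:50 Aug 29, 2008.
The tasking request is submitted: 06:25 Aug 28, 2008.
The raw data is downlinked: 06:25 Aug 28, 2008 + 8h50m = 15:15 Aug 28, 2008.
The product is delivered to the customer: 15:15 Aug 28, 2008 + 10h30m = 01:45 Aug 29, 2008.
Comparing: Level-1 processing completes at 00:50 Aug 29, 2008 vs the product is delivered to the customer at 01:45 Aug 29, 2008. Earlier: Level-1 processing completes.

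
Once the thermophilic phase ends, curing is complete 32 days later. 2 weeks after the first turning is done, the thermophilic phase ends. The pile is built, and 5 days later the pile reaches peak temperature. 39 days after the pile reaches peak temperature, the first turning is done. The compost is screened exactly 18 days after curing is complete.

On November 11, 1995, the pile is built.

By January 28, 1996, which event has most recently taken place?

The pile is built: Nov 11, 1995.
The pile reaches peak temperature: Nov 11, 1995 + 5 days = Nov 16, 1995.
The first turning is done: Nov 16, 1995 + 39 days = Dec 25, 1995.
The thermophilic phase ends: Dec 25, 1995 + 2 weeks = Jan 8, 1996.
Curing is complete: Jan 8, 1996 + 32 days = Feb 9, 1996.
The compost is screened: Feb 9, 1996 + 18 days = Feb 27, 1996.
Jan 28, 1996 falls between when the thermophilic phase ends (Jan 8, 1996) and when curing is complete (Feb 9, 1996).

The thermophilic phase ends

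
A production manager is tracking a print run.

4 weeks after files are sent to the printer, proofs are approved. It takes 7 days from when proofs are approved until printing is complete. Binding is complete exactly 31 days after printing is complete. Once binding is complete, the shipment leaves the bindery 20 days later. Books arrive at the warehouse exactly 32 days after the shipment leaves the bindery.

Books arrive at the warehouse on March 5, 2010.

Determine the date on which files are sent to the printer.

Books arrive at the warehouse: Mar 5, 2010.
The shipment leaves the bindery: Mar 5, 2010 − 32 days = Feb 1, 2010.
Binding is complete: Feb 1, 2010 − 20 days = Jan 12, 2010.
Printing is complete: Jan 12, 2010 − 31 days = Dec 12, 2009.
Proofs are approved: Dec 12, 2009 − 7 days = Dec 5, 2009.
Files are sent to the printer: Dec 5, 2009 − 4 weeks = Nov 7, 2009.

November 7, 2009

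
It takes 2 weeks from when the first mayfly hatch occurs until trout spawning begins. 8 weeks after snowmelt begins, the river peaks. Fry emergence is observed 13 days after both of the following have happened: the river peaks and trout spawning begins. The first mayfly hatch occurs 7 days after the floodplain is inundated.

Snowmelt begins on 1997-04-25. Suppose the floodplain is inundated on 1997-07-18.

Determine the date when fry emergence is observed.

1997-08-21

Snowmelt begins: Apr 25, 1997.
The river peaks: Apr 25, 1997 + 8 weeks = Jun 20, 1997.
The floodplain is inundated: Jul 18, 1997.
The first mayfly hatch occurs: Jul 18, 1997 + 7 days = Jul 25, 1997.
Trout spawning begins: Jul 25, 1997 + 2 weeks = Aug 8, 1997.
Both prerequisites met — the river peaks (Jun 20, 1997), trout spawning begins (Aug 8, 1997); the later is Aug 8, 1997.
Fry emergence is observed: Aug 8, 1997 + 13 days = Aug 21, 1997.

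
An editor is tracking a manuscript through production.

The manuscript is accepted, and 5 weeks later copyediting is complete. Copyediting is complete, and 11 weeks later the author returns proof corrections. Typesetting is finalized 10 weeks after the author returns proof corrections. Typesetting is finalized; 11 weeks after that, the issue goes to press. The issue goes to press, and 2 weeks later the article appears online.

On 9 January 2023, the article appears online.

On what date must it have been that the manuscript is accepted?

11 April 2022

The article appears online: Jan 9, 2023.
The issue goes to press: Jan 9, 2023 − 2 weeks = Dec 26, 2022.
Typesetting is finalized: Dec 26, 2022 − 11 weeks = Oct 10, 2022.
The author returns proof corrections: Oct 10, 2022 − 10 weeks = Aug 1, 2022.
Copyediting is complete: Aug 1, 2022 − 11 weeks = May 16, 2022.
The manuscript is accepted: May 16, 2022 − 5 weeks = Apr 11, 2022.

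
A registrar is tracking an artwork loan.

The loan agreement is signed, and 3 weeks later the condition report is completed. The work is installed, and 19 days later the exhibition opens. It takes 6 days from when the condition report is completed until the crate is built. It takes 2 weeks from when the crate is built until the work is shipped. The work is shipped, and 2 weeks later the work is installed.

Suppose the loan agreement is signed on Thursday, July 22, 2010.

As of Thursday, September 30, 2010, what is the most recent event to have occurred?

The work is installed

The loan agreement is signed: Jul 22, 2010.
The condition report is completed: Jul 22, 2010 + 3 weeks = Aug 12, 2010.
The crate is built: Aug 12, 2010 + 6 days = Aug 18, 2010.
The work is shipped: Aug 18, 2010 + 2 weeks = Sep 1, 2010.
The work is installed: Sep 1, 2010 + 2 weeks = Sep 15, 2010.
The exhibition opens: Sep 15, 2010 + 19 days = Oct 4, 2010.
Sep 30, 2010 falls between when the work is installed (Sep 15, 2010) and when the exhibition opens (Oct 4, 2010).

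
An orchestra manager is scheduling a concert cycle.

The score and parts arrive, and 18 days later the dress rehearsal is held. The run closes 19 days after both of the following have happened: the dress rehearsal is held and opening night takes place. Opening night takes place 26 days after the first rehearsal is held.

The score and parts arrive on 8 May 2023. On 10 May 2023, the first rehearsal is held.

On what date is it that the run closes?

24 June 2023

The score and parts arrive: May 8, 2023.
The dress rehearsal is held: May 8, 2023 + 18 days = May 26, 2023.
The first rehearsal is held: May 10, 2023.
Opening night takes place: May 10, 2023 + 26 days = Jun 5, 2023.
Both prerequisites met — the dress rehearsal is held (May 26, 2023), opening night takes place (Jun 5, 2023); the later is Jun 5, 2023.
The run closes: Jun 5, 2023 + 19 days = Jun 24, 2023.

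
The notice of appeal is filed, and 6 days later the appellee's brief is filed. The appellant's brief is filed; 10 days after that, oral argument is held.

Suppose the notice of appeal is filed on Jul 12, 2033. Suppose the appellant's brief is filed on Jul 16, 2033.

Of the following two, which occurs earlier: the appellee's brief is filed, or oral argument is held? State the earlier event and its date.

The notice of appeal is filed: Jul 12, 2033.
The appellee's brief is filed: Jul 12, 2033 + 6 days = Jul 18, 2033.
The appellant's brief is filed: Jul 16, 2033.
Oral argument is held: Jul 16, 2033 + 10 days = Jul 26, 2033.
Comparing: the appellee's brief is filed on Jul 18, 2033 vs oral argument is held on Jul 26, 2033. Earlier: the appellee's brief is filed.

The appellee's brief is filed — Jul 18, 2033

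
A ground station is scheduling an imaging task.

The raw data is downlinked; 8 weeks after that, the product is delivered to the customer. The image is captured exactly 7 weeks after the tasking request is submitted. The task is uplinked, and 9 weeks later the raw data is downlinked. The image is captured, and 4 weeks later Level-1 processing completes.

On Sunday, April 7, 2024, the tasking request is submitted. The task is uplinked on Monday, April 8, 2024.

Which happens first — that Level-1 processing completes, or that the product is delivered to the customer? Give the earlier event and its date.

The tasking request is submitted: Apr 7, 2024.
The image is captured: Apr 7, 2024 + 7 weeks = May 26, 2024.
Level-1 processing completes: May 26, 2024 + 4 weeks = Jun 23, 2024.
The task is uplinked: Apr 8, 2024.
The raw data is downlinked: Apr 8, 2024 + 9 weeks = Jun 10, 2024.
The product is delivered to the customer: Jun 10, 2024 + 8 weeks = Aug 5, 2024.
Comparing: Level-1 processing completes on Jun 23, 2024 vs the product is delivered to the customer on Aug 5, 2024. Earlier: Level-1 processing completes.

Level-1 processing completes — Sunday, June 23, 2024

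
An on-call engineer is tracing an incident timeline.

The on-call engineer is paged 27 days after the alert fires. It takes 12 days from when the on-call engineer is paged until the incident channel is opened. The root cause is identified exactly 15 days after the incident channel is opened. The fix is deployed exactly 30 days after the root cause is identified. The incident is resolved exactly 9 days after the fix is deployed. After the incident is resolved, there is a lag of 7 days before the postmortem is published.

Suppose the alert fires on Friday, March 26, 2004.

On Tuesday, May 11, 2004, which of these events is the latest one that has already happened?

The incident channel is opened

The alert fires: Mar 26, 2004.
The on-call engineer is paged: Mar 26, 2004 + 27 days = Apr 22, 2004.
The incident channel is opened: Apr 22, 2004 + 12 days = May 4, 2004.
The root cause is identified: May 4, 2004 + 15 days = May 19, 2004.
The fix is deployed: May 19, 2004 + 30 days = Jun 18, 2004.
The incident is resolved: Jun 18, 2004 + 9 days = Jun 27, 2004.
The postmortem is published: Jun 27, 2004 + 7 days = Jul 4, 2004.
May 11, 2004 falls between when the incident channel is opened (May 4, 2004) and when the root cause is identified (May 19, 2004).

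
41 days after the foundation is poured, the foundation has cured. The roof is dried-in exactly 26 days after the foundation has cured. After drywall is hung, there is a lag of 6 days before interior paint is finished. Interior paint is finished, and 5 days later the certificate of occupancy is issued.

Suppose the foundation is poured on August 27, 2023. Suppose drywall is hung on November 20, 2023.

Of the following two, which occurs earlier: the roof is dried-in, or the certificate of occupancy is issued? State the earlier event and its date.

The foundation is poured: Aug 27, 2023.
The foundation has cured: Aug 27, 2023 + 41 days = Oct 7, 2023.
The roof is dried-in: Oct 7, 2023 + 26 days = Nov 2, 2023.
Drywall is hung: Nov 20, 2023.
Interior paint is finished: Nov 20, 2023 + 6 days = Nov 26, 2023.
The certificate of occupancy is issued: Nov 26, 2023 + 5 days = Dec 1, 2023.
Comparing: the roof is dried-in on Nov 2, 2023 vs the certificate of occupancy is issued on Dec 1, 2023. Earlier: the roof is dried-in.

The roof is dried-in — November 2, 2023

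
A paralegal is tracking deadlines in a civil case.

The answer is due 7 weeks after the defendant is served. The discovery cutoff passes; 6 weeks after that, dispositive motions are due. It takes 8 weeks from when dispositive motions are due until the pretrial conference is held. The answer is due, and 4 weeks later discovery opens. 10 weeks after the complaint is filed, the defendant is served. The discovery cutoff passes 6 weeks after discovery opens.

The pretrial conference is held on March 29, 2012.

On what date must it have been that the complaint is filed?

June 16, 2011

The pretrial conference is held: Mar 29, 2012.
Dispositive motions are due: Mar 29, 2012 − 8 weeks = Feb 2, 2012.
The discovery cutoff passes: Feb 2, 2012 − 6 weeks = Dec 22, 2011.
Discovery opens: Dec 22, 2011 − 6 weeks = Nov 10, 2011.
The answer is due: Nov 10, 2011 − 4 weeks = Oct 13, 2011.
The defendant is served: Oct 13, 2011 − 7 weeks = Aug 25, 2011.
The complaint is filed: Aug 25, 2011 − 10 weeks = Jun 16, 2011.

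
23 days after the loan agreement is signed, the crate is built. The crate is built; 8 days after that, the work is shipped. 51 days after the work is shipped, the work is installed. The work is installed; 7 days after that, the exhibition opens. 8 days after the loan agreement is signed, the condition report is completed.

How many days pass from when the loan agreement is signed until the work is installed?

Causal path: the loan agreement is signed → the crate is built → the work is shipped → the work is installed.
Total delay along the path: 23 + 8 + 51 = 82 days.

82 days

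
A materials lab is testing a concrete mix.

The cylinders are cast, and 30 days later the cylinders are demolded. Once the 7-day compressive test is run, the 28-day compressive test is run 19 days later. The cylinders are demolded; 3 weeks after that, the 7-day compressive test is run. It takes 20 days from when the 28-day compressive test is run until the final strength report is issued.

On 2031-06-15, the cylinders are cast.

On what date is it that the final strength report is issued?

2031-09-13

The cylinders are cast: Jun 15, 2031.
The cylinders are demolded: Jun 15, 2031 + 30 days = Jul 15, 2031.
The 7-day compressive test is run: Jul 15, 2031 + 3 weeks = Aug 5, 2031.
The 28-day compressive test is run: Aug 5, 2031 + 19 days = Aug 24, 2031.
The final strength report is issued: Aug 24, 2031 + 20 days = Sep 13, 2031.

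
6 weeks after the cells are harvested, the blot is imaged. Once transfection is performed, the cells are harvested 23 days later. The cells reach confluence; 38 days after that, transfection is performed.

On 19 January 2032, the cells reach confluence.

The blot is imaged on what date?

The cells reach confluence: Jan 19, 2032.
Transfection is performed: Jan 19, 2032 + 38 days = Feb 26, 2032.
The cells are harvested: Feb 26, 2032 + 23 days = Mar 20, 2032.
The blot is imaged: Mar 20, 2032 + 6 weeks = May 1, 2032.

1 May 2032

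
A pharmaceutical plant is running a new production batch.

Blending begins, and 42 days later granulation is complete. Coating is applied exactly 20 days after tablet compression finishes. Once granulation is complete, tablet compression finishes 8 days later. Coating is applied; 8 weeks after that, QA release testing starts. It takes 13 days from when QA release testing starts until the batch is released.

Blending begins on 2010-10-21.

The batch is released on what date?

Blending begins: Oct 21, 2010.
Granulation is complete: Oct 21, 2010 + 42 days = Dec 2, 2010.
Tablet compression finishes: Dec 2, 2010 + 8 days = Dec 10, 2010.
Coating is applied: Dec 10, 2010 + 20 days = Dec 30, 2010.
QA release testing starts: Dec 30, 2010 + 8 weeks = Feb 24, 2011.
The batch is released: Feb 24, 2011 + 13 days = Mar 9, 2011.

2011-03-09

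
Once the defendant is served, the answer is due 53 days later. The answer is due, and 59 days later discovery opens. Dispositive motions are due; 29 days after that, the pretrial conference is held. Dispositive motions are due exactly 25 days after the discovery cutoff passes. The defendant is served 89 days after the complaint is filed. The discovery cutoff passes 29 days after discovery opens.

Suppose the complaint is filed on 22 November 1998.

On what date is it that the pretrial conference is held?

2 September 1999

The complaint is filed: Nov 22, 1998.
The defendant is served: Nov 22, 1998 + 89 days = Feb 19, 1999.
The answer is due: Feb 19, 1999 + 53 days = Apr 13, 1999.
Discovery opens: Apr 13, 1999 + 59 days = Jun 11, 1999.
The discovery cutoff passes: Jun 11, 1999 + 29 days = Jul 10, 1999.
Dispositive motions are due: Jul 10, 1999 + 25 days = Aug 4, 1999.
The pretrial conference is held: Aug 4, 1999 + 29 days = Sep 2, 1999.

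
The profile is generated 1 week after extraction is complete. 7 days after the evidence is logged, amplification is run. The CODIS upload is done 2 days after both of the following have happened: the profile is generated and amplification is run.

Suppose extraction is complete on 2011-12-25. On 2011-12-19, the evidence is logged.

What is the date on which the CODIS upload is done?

2012-01-03

Extraction is complete: Dec 25, 2011.
The profile is generated: Dec 25, 2011 + 1 week = Jan 1, 2012.
The evidence is logged: Dec 19, 2011.
Amplification is run: Dec 19, 2011 + 7 days = Dec 26, 2011.
Both prerequisites met — the profile is generated (Jan 1, 2012), amplification is run (Dec 26, 2011); the later is Jan 1, 2012.
The CODIS upload is done: Jan 1, 2012 + 2 days = Jan 3, 2012.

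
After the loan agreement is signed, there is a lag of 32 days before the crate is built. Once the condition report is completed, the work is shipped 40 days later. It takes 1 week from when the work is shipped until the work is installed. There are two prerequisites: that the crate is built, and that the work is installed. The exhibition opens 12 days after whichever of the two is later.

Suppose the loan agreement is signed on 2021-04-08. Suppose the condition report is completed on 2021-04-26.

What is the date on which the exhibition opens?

The loan agreement is signed: Apr 8, 2021.
The crate is built: Apr 8, 2021 + 32 days = May 10, 2021.
The condition report is completed: Apr 26, 2021.
The work is shipped: Apr 26, 2021 + 40 days = Jun 5, 2021.
The work is installed: Jun 5, 2021 + 1 week = Jun 12, 2021.
Both prerequisites met — the crate is built (May 10, 2021), the work is installed (Jun 12, 2021); the later is Jun 12, 2021.
The exhibition opens: Jun 12, 2021 + 12 days = Jun 24, 2021.

2021-06-24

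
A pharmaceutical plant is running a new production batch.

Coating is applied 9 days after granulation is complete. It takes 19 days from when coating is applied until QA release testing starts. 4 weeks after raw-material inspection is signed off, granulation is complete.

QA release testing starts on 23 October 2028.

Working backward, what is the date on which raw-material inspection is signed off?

28 August 2028

QA release testing starts: Oct 23, 2028.
Coating is applied: Oct 23, 2028 − 19 days = Oct 4, 2028.
Granulation is complete: Oct 4, 2028 − 9 days = Sep 25, 2028.
Raw-material inspection is signed off: Sep 25, 2028 − 4 weeks = Aug 28, 2028.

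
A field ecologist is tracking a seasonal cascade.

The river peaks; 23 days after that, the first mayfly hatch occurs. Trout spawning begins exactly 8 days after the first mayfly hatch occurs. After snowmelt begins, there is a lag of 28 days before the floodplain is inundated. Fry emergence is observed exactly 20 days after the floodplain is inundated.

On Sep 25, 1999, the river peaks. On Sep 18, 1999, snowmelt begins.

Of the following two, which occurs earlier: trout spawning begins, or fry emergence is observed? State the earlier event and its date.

The river peaks: Sep 25, 1999.
The first mayfly hatch occurs: Sep 25, 1999 + 23 days = Oct 18, 1999.
Trout spawning begins: Oct 18, 1999 + 8 days = Oct 26, 1999.
Snowmelt begins: Sep 18, 1999.
The floodplain is inundated: Sep 18, 1999 + 28 days = Oct 16, 1999.
Fry emergence is observed: Oct 16, 1999 + 20 days = Nov 5, 1999.
Comparing: trout spawning begins on Oct 26, 1999 vs fry emergence is observed on Nov 5, 1999. Earlier: trout spawning begins.

Trout spawning begins — Oct 26, 1999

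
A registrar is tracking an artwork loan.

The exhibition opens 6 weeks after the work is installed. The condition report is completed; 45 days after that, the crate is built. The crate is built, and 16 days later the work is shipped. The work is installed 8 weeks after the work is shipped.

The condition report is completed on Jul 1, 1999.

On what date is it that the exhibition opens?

Dec 7, 1999

The condition report is completed: Jul 1, 1999.
The crate is built: Jul 1, 1999 + 45 days = Aug 15, 1999.
The work is shipped: Aug 15, 1999 + 16 days = Aug 31, 1999.
The work is installed: Aug 31, 1999 + 8 weeks = Oct 26, 1999.
The exhibition opens: Oct 26, 1999 + 6 weeks = Dec 7, 1999.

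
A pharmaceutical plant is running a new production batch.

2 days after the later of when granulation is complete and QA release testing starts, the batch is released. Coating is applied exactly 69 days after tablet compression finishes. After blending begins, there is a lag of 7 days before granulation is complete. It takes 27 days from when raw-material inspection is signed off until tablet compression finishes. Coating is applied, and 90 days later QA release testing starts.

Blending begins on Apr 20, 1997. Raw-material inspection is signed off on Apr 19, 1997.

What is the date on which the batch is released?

Oct 24, 1997

Blending begins: Apr 20, 1997.
Granulation is complete: Apr 20, 1997 + 7 days = Apr 27, 1997.
Raw-material inspection is signed off: Apr 19, 1997.
Tablet compression finishes: Apr 19, 1997 + 27 days = May 16, 1997.
Coating is applied: May 16, 1997 + 69 days = Jul 24, 1997.
QA release testing starts: Jul 24, 1997 + 90 days = Oct 22, 1997.
Both prerequisites met — granulation is complete (Apr 27, 1997), QA release testing starts (Oct 22, 1997); the later is Oct 22, 1997.
The batch is released: Oct 22, 1997 + 2 days = Oct 24, 1997.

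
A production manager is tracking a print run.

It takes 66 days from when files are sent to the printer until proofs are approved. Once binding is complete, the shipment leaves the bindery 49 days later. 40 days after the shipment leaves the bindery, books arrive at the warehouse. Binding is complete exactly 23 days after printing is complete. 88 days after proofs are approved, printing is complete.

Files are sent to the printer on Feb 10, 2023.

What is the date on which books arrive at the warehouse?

Nov 3, 2023

Files are sent to the printer: Feb 10, 2023.
Proofs are approved: Feb 10, 2023 + 66 days = Apr 17, 2023.
Printing is complete: Apr 17, 2023 + 88 days = Jul 14, 2023.
Binding is complete: Jul 14, 2023 + 23 days = Aug 6, 2023.
The shipment leaves the bindery: Aug 6, 2023 + 49 days = Sep 24, 2023.
Books arrive at the warehouse: Sep 24, 2023 + 40 days = Nov 3, 2023.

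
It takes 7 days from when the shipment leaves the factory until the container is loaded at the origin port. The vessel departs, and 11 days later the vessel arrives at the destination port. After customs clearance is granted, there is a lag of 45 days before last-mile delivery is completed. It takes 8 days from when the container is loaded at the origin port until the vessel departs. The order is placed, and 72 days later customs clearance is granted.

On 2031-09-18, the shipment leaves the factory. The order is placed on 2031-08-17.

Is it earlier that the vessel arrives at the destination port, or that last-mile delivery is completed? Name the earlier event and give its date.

The vessel arrives at the destination port — 2031-10-14

The shipment leaves the factory: Sep 18, 2031.
The container is loaded at the origin port: Sep 18, 2031 + 7 days = Sep 25, 2031.
The vessel departs: Sep 25, 2031 + 8 days = Oct 3, 2031.
The vessel arrives at the destination port: Oct 3, 2031 + 11 days = Oct 14, 2031.
The order is placed: Aug 17, 2031.
Customs clearance is granted: Aug 17, 2031 + 72 days = Oct 28, 2031.
Last-mile delivery is completed: Oct 28, 2031 + 45 days = Dec 12, 2031.
Comparing: the vessel arrives at the destination port on Oct 14, 2031 vs last-mile delivery is completed on Dec 12, 2031. Earlier: the vessel arrives at the destination port.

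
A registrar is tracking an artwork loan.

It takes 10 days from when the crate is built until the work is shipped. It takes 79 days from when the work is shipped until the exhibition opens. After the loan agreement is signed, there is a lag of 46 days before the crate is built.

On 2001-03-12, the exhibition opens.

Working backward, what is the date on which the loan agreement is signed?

2000-10-28

The exhibition opens: Mar 12, 2001.
The work is shipped: Mar 12, 2001 − 79 days = Dec 23, 2000.
The crate is built: Dec 23, 2000 − 10 days = Dec 13, 2000.
The loan agreement is signed: Dec 13, 2000 − 46 days = Oct 28, 2000.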